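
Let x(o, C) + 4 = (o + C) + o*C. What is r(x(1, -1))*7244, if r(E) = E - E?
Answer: 0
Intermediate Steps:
x(o, C) = -4 + C + o + C*o (x(o, C) = -4 + ((o + C) + o*C) = -4 + ((C + o) + C*o) = -4 + (C + o + C*o) = -4 + C + o + C*o)
r(E) = 0
r(x(1, -1))*7244 = 0*7244 = 0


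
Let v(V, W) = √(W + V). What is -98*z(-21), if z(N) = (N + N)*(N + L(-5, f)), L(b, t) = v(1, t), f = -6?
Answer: -86436 + 4116*I*√5 ≈ -86436.0 + 9203.7*I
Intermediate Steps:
v(V, W) = √(V + W)
L(b, t) = √(1 + t)
z(N) = 2*N*(N + I*√5) (z(N) = (N + N)*(N + √(1 - 6)) = (2*N)*(N + √(-5)) = (2*N)*(N + I*√5) = 2*N*(N + I*√5))
-98*z(-21) = -196*(-21)*(-21 + I*√5) = -98*(882 - 42*I*√5) = -86436 + 4116*I*√5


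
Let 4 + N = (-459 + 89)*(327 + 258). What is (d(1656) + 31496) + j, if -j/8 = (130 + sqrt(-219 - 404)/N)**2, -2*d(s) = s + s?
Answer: -176298640087742/1673297647 + 1040*I*sqrt(623)/108227 ≈ -1.0536e+5 + 0.23985*I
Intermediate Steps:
N = -216454 (N = -4 + (-459 + 89)*(327 + 258) = -4 - 370*585 = -4 - 216450 = -216454)
d(s) = -s (d(s) = -(s + s)/2 = -s)
j = -8*(130 - I*sqrt(623)/216454)**2 (j = -8*(130 + sqrt(-219 - 404)/(-216454))**2 = -8*(130 + sqrt(-623)*(-1/216454))**2 = -8*(130 + (I*sqrt(623))*(-1/216454))**2 = -8*(130 - I*sqrt(623)/216454)**2 ≈ -1.352e+5 + 0.23985*I)
(d(1656) + 31496) + j = (-1*1656 + 31496) + (-226229841874222/1673297647 + 1040*I*sqrt(623)/108227) = (-1656 + 31496) + (-226229841874222/1673297647 + 1040*I*sqrt(623)/108227) = 29840 + (-226229841874222/1673297647 + 1040*I*sqrt(623)/108227) = -176298640087742/1673297647 + 1040*I*sqrt(623)/108227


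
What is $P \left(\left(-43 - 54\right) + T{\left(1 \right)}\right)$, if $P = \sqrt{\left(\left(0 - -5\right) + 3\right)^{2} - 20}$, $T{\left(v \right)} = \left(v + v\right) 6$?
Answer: $- 170 \sqrt{11} \approx -563.83$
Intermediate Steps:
$T{\left(v \right)} = 12 v$ ($T{\left(v \right)} = 2 v 6 = 12 v$)
$P = 2 \sqrt{11}$ ($P = \sqrt{\left(\left(0 + 5\right) + 3\right)^{2} - 20} = \sqrt{\left(5 + 3\right)^{2} - 20} = \sqrt{8^{2} - 20} = \sqrt{64 - 20} = \sqrt{44} = 2 \sqrt{11} \approx 6.6332$)
$P \left(\left(-43 - 54\right) + T{\left(1 \right)}\right) = 2 \sqrt{11} \left(\left(-43 - 54\right) + 12 \cdot 1\right) = 2 \sqrt{11} \left(\left(-43 - 54\right) + 12\right) = 2 \sqrt{11} \left(-97 + 12\right) = 2 \sqrt{11} \left(-85\right) = - 170 \sqrt{11}$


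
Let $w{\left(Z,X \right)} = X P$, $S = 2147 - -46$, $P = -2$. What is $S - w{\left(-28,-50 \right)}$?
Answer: $2093$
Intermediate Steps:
$S = 2193$ ($S = 2147 + 46 = 2193$)
$w{\left(Z,X \right)} = - 2 X$ ($w{\left(Z,X \right)} = X \left(-2\right) = - 2 X$)
$S - w{\left(-28,-50 \right)} = 2193 - \left(-2\right) \left(-50\right) = 2193 - 100 = 2093$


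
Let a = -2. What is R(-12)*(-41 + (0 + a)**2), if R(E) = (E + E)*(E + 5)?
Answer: -6216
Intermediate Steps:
R(E) = 2*E*(5 + E) (R(E) = (2*E)*(5 + E) = 2*E*(5 + E))
R(-12)*(-41 + (0 + a)**2) = (2*(-12)*(5 - 12))*(-41 + (0 - 2)**2) = (2*(-12)*(-7))*(-41 + (-2)**2) = 168*(-41 + 4) = 168*(-37) = -6216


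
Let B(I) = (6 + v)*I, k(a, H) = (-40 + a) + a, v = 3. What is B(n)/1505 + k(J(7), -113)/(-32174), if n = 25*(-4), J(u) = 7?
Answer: -2891747/4842187 ≈ -0.59720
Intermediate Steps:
n = -100
k(a, H) = -40 + 2*a
B(I) = 9*I (B(I) = (6 + 3)*I = 9*I)
B(n)/1505 + k(J(7), -113)/(-32174) = (9*(-100))/1505 + (-40 + 2*7)/(-32174) = -900*1/1505 + (-40 + 14)*(-1/32174) = -180/301 - 26*(-1/32174) = -180/301 + 13/16087 = -2891747/4842187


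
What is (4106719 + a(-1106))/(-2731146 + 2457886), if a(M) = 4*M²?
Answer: -8999663/273260 ≈ -32.934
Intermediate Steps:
(4106719 + a(-1106))/(-2731146 + 2457886) = (4106719 + 4*(-1106)²)/(-2731146 + 2457886) = (4106719 + 4*1223236)/(-273260) = (4106719 + 4892944)*(-1/273260) = 8999663*(-1/273260) = -8999663/273260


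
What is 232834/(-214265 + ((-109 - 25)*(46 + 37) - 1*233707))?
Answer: -116417/229547 ≈ -0.50716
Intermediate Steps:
232834/(-214265 + ((-109 - 25)*(46 + 37) - 1*233707)) = 232834/(-214265 + (-134*83 - 233707)) = 232834/(-214265 + (-11122 - 233707)) = 232834/(-214265 - 244829) = 232834/(-459094) = 232834*(-1/459094) = -116417/229547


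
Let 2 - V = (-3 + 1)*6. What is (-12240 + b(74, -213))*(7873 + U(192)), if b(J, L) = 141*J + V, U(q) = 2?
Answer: -14112000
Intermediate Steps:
V = 14 (V = 2 - (-3 + 1)*6 = 2 - (-2)*6 = 2 - 1*(-12) = 2 + 12 = 14)
b(J, L) = 14 + 141*J (b(J, L) = 141*J + 14 = 14 + 141*J)
(-12240 + b(74, -213))*(7873 + U(192)) = (-12240 + (14 + 141*74))*(7873 + 2) = (-12240 + (14 + 10434))*7875 = (-12240 + 10448)*7875 = -1792*7875 = -14112000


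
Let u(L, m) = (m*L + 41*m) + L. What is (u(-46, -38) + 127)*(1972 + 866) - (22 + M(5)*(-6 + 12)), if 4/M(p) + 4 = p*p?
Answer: 5383524/7 ≈ 7.6908e+5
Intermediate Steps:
M(p) = 4/(-4 + p²) (M(p) = 4/(-4 + p*p) = 4/(-4 + p²))
u(L, m) = L + 41*m + L*m (u(L, m) = (L*m + 41*m) + L = (41*m + L*m) + L = L + 41*m + L*m)
(u(-46, -38) + 127)*(1972 + 866) - (22 + M(5)*(-6 + 12)) = ((-46 + 41*(-38) - 46*(-38)) + 127)*(1972 + 866) - (22 + (4/(-4 + 5²))*(-6 + 12)) = ((-46 - 1558 + 1748) + 127)*2838 - (22 + (4/(-4 + 25))*6) = (144 + 127)*2838 - (22 + (4/21)*6) = 271*2838 - (22 + (4*(1/21))*6) = 769098 - (22 + (4/21)*6) = 769098 - (22 + 8/7) = 769098 - 1*162/7 = 769098 - 162/7 = 5383524/7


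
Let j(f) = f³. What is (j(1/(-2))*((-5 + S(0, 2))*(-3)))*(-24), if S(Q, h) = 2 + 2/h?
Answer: 18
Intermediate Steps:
(j(1/(-2))*((-5 + S(0, 2))*(-3)))*(-24) = ((1/(-2))³*((-5 + (2 + 2/2))*(-3)))*(-24) = ((-½)³*((-5 + (2 + 2*(½)))*(-3)))*(-24) = -(-5 + (2 + 1))*(-3)/8*(-24) = -(-5 + 3)*(-3)/8*(-24) = -(-1)*(-3)/4*(-24) = -⅛*6*(-24) = -¾*(-24) = 18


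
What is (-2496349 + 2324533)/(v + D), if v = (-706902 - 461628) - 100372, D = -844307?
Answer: 57272/704403 ≈ 0.081306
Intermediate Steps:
v = -1268902 (v = -1168530 - 100372 = -1268902)
(-2496349 + 2324533)/(v + D) = (-2496349 + 2324533)/(-1268902 - 844307) = -171816/(-2113209) = -171816*(-1/2113209) = 57272/704403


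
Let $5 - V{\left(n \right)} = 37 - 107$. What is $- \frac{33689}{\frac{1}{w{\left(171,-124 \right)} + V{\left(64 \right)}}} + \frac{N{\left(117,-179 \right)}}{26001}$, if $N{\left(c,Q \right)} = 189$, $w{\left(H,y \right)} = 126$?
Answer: $- \frac{6520943900}{963} \approx -6.7715 \cdot 10^{6}$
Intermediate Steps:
$V{\left(n \right)} = 75$ ($V{\left(n \right)} = 5 - \left(37 - 107\right) = 5 - -70 = 5 + 70 = 75$)
$- \frac{33689}{\frac{1}{w{\left(171,-124 \right)} + V{\left(64 \right)}}} + \frac{N{\left(117,-179 \right)}}{26001} = - \frac{33689}{\frac{1}{126 + 75}} + \frac{189}{26001} = - \frac{33689}{\frac{1}{201}} + 189 \cdot \frac{1}{26001} = - 33689 \frac{1}{\frac{1}{201}} + \frac{7}{963} = \left(-33689\right) 201 + \frac{7}{963} = -6771489 + \frac{7}{963} = - \frac{6520943900}{963}$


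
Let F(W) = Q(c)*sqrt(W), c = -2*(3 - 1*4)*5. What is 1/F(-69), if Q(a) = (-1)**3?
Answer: I*sqrt(69)/69 ≈ 0.12039*I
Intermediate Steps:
c = 10 (c = -2*(3 - 4)*5 = -2*(-1)*5 = 2*5 = 10)
Q(a) = -1
F(W) = -sqrt(W)
1/F(-69) = 1/(-sqrt(-69)) = 1/(-I*sqrt(69)) = I*sqrt(69)/69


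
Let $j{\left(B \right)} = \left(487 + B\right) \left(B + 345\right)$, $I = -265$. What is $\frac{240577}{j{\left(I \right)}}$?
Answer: $\frac{240577}{17760} \approx 13.546$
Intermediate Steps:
$j{\left(B \right)} = \left(345 + B\right) \left(487 + B\right)$ ($j{\left(B \right)} = \left(487 + B\right) \left(345 + B\right) = \left(345 + B\right) \left(487 + B\right)$)
$\frac{240577}{j{\left(I \right)}} = \frac{240577}{168015 + \left(-265\right)^{2} + 832 \left(-265\right)} = \frac{240577}{168015 + 70225 - 220480} = \frac{240577}{17760}$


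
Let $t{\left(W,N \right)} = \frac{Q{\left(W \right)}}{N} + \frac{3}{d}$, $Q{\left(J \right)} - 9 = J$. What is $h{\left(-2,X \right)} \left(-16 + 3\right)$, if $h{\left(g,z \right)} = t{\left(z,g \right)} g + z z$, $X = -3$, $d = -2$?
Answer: $-234$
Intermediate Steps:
$Q{\left(J \right)} = 9 + J$
$t{\left(W,N \right)} = - \frac{3}{2} + \frac{9 + W}{N}$ ($t{\left(W,N \right)} = \frac{9 + W}{N} + \frac{3}{-2} = \frac{9 + W}{N} + 3 \left(- \frac{1}{2}\right) = \frac{9 + W}{N} - \frac{3}{2} = - \frac{3}{2} + \frac{9 + W}{N}$)
$h{\left(g,z \right)} = 9 + z + z^{2} - \frac{3 g}{2}$ ($h{\left(g,z \right)} = \frac{9 + z - \frac{3 g}{2}}{g} g + z z = \left(9 + z - \frac{3 g}{2}\right) + z^{2} = 9 + z + z^{2} - \frac{3 g}{2}$)
$h{\left(-2,X \right)} \left(-16 + 3\right) = \left(9 - 3 + \left(-3\right)^{2} - -3\right) \left(-16 + 3\right) = \left(9 - 3 + 9 + 3\right) \left(-13\right) = 18 \left(-13\right) = -234$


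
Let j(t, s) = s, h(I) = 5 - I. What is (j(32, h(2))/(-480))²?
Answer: 1/25600 ≈ 3.9063e-5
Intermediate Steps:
(j(32, h(2))/(-480))² = ((5 - 1*2)/(-480))² = ((5 - 2)*(-1/480))² = (3*(-1/480))² = (-1/160)² = 1/25600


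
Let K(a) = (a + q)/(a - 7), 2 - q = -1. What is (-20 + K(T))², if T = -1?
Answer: 6561/16 ≈ 410.06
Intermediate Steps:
q = 3 (q = 2 - 1*(-1) = 2 + 1 = 3)
K(a) = (3 + a)/(-7 + a) (K(a) = (a + 3)/(a - 7) = (3 + a)/(-7 + a))
(-20 + K(T))² = (-20 + (3 - 1)/(-7 - 1))² = (-20 + 2/(-8))² = (-20 - ⅛*2)² = (-20 - ¼)² = (-81/4)² = 6561/16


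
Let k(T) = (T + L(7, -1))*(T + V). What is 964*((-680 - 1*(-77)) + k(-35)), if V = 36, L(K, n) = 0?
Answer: -615032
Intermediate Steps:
k(T) = T*(36 + T) (k(T) = (T + 0)*(T + 36) = T*(36 + T))
964*((-680 - 1*(-77)) + k(-35)) = 964*((-680 - 1*(-77)) - 35*(36 - 35)) = 964*((-680 + 77) - 35*1) = 964*(-603 - 35) = 964*(-638) = -615032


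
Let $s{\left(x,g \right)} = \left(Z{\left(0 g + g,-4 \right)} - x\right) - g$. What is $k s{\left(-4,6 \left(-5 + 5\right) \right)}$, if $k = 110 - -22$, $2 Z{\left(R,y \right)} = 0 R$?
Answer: $528$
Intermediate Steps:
$Z{\left(R,y \right)} = 0$ ($Z{\left(R,y \right)} = \frac{0 R}{2} = \frac{1}{2} \cdot 0 = 0$)
$k = 132$ ($k = 110 + 22 = 132$)
$s{\left(x,g \right)} = - g - x$ ($s{\left(x,g \right)} = \left(0 - x\right) - g = - x - g = - g - x$)
$k s{\left(-4,6 \left(-5 + 5\right) \right)} = 132 \left(- 6 \left(-5 + 5\right) - -4\right) = 132 \left(- 6 \cdot 0 + 4\right) = 132 \left(\left(-1\right) 0 + 4\right) = 132 \left(0 + 4\right) = 132 \cdot 4 = 528$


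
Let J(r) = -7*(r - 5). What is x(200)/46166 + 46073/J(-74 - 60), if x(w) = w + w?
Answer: 1063697659/22459759 ≈ 47.360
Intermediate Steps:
x(w) = 2*w
J(r) = 35 - 7*r (J(r) = -7*(-5 + r) = 35 - 7*r)
x(200)/46166 + 46073/J(-74 - 60) = (2*200)/46166 + 46073/(35 - 7*(-74 - 60)) = 400*(1/46166) + 46073/(35 - 7*(-134)) = 200/23083 + 46073/(35 + 938) = 200/23083 + 46073/973 = 1063697659/22459759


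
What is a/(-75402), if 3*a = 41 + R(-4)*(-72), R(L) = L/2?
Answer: -185/226206 ≈ -0.00081784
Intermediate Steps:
R(L) = L/2 (R(L) = L*(½) = L/2)
a = 185/3 (a = (41 + ((½)*(-4))*(-72))/3 = (41 - 2*(-72))/3 = (41 + 144)/3 = (⅓)*185 = 185/3 ≈ 61.667)
a/(-75402) = (185/3)/(-75402) = (185/3)*(-1/75402) = -185/226206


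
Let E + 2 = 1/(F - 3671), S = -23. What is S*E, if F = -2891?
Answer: 301875/6562 ≈ 46.003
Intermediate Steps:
E = -13125/6562 (E = -2 + 1/(-2891 - 3671) = -2 + 1/(-6562) = -2 - 1/6562 = -13125/6562 ≈ -2.0002)
S*E = -23*(-13125/6562) = 301875/6562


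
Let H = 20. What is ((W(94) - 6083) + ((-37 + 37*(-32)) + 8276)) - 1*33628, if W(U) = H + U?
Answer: -32542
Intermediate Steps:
W(U) = 20 + U
((W(94) - 6083) + ((-37 + 37*(-32)) + 8276)) - 1*33628 = (((20 + 94) - 6083) + ((-37 + 37*(-32)) + 8276)) - 1*33628 = ((114 - 6083) + ((-37 - 1184) + 8276)) - 33628 = (-5969 + (-1221 + 8276)) - 33628 = (-5969 + 7055) - 33628 = 1086 - 33628 = -32542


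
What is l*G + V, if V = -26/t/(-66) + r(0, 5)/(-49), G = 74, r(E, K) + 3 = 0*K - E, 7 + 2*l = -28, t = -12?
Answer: -25127629/19404 ≈ -1295.0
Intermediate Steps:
l = -35/2 (l = -7/2 + (½)*(-28) = -7/2 - 14 = -35/2 ≈ -17.500)
r(E, K) = -3 - E (r(E, K) = -3 + (0*K - E) = -3 + (0 - E) = -3 - E)
V = 551/19404 (V = -26/(-12)/(-66) + (-3 - 1*0)/(-49) = -26*(-1/12)*(-1/66) + (-3 + 0)*(-1/49) = (13/6)*(-1/66) - 3*(-1/49) = -13/396 + 3/49 = 551/19404 ≈ 0.028396)
l*G + V = -35/2*74 + 551/19404 = -1295 + 551/19404 = -25127629/19404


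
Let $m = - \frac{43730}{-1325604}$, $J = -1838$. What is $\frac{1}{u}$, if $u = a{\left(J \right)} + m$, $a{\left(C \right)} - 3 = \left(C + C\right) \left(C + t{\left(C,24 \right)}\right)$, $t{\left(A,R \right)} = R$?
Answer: $\frac{662802}{4419740725999} \approx 1.4996 \cdot 10^{-7}$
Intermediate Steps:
$m = \frac{21865}{662802}$ ($m = \left(-43730\right) \left(- \frac{1}{1325604}\right) = \frac{21865}{662802} \approx 0.032989$)
$a{\left(C \right)} = 3 + 2 C \left(24 + C\right)$ ($a{\left(C \right)} = 3 + \left(C + C\right) \left(C + 24\right) = 3 + 2 C \left(24 + C\right)$)
$u = \frac{4419740725999}{662802}$ ($u = \left(3 + 2 \left(-1838\right)^{2} + 48 \left(-1838\right)\right) + \frac{21865}{662802} = \left(3 + 2 \cdot 3378244 - 88224\right) + \frac{21865}{662802} = \left(3 + 6756488 - 88224\right) + \frac{21865}{662802} = 6668267 + \frac{21865}{662802} = \frac{4419740725999}{662802} \approx 6.6683 \cdot 10^{6}$)
$\frac{1}{u} = \frac{1}{\frac{4419740725999}{662802}} = \frac{662802}{4419740725999}$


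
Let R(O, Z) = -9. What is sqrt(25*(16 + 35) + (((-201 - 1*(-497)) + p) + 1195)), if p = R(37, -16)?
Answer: sqrt(2757) ≈ 52.507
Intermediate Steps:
p = -9
sqrt(25*(16 + 35) + (((-201 - 1*(-497)) + p) + 1195)) = sqrt(25*(16 + 35) + (((-201 - 1*(-497)) - 9) + 1195)) = sqrt(25*51 + (((-201 + 497) - 9) + 1195)) = sqrt(1275 + ((296 - 9) + 1195)) = sqrt(1275 + (287 + 1195)) = sqrt(1275 + 1482) = sqrt(2757)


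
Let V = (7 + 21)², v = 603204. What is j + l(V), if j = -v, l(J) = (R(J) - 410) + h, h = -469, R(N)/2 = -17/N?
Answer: -236800553/392 ≈ -6.0408e+5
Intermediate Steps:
R(N) = -34/N (R(N) = 2*(-17/N) = -34/N)
V = 784 (V = 28² = 784)
l(J) = -879 - 34/J (l(J) = (-34/J - 410) - 469 = (-410 - 34/J) - 469 = -879 - 34/J)
j = -603204 (j = -1*603204 = -603204)
j + l(V) = -603204 + (-879 - 34/784) = -603204 + (-879 - 34*1/784) = -603204 + (-879 - 17/392) = -603204 - 344585/392 = -236800553/392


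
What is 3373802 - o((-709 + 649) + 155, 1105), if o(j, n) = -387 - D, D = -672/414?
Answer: 232818929/69 ≈ 3.3742e+6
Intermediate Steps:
D = -112/69 (D = -672*1/414 = -112/69 ≈ -1.6232)
o(j, n) = -26591/69 (o(j, n) = -387 - 1*(-112/69) = -387 + 112/69 = -26591/69)
3373802 - o((-709 + 649) + 155, 1105) = 3373802 - 1*(-26591/69) = 3373802 + 26591/69 = 232818929/69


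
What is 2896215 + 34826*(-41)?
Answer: 1468349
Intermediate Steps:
2896215 + 34826*(-41) = 2896215 - 1427866 = 1468349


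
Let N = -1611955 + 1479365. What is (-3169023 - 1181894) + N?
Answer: -4483507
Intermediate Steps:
N = -132590
(-3169023 - 1181894) + N = (-3169023 - 1181894) - 132590 = -4350917 - 132590 = -4483507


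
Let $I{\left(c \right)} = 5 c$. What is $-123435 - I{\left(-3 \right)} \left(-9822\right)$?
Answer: $-270765$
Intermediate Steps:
$-123435 - I{\left(-3 \right)} \left(-9822\right) = -123435 - 5 \left(-3\right) \left(-9822\right) = -123435 - \left(-15\right) \left(-9822\right) = -123435 - 147330 = -270765$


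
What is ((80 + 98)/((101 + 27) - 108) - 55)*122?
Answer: -28121/5 ≈ -5624.2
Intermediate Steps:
((80 + 98)/((101 + 27) - 108) - 55)*122 = (178/(128 - 108) - 55)*122 = (178/20 - 55)*122 = (178*(1/20) - 55)*122 = (89/10 - 55)*122 = -461/10*122 = -28121/5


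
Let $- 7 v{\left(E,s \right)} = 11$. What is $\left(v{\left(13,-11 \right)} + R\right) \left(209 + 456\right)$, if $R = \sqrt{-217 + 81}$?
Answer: $-1045 + 1330 i \sqrt{34} \approx -1045.0 + 7755.2 i$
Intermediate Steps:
$v{\left(E,s \right)} = - \frac{11}{7}$ ($v{\left(E,s \right)} = \left(- \frac{1}{7}\right) 11 = - \frac{11}{7}$)
$R = 2 i \sqrt{34}$ ($R = \sqrt{-136} = 2 i \sqrt{34} \approx 11.662 i$)
$\left(v{\left(13,-11 \right)} + R\right) \left(209 + 456\right) = \left(- \frac{11}{7} + 2 i \sqrt{34}\right) \left(209 + 456\right) = \left(- \frac{11}{7} + 2 i \sqrt{34}\right) 665 = -1045 + 1330 i \sqrt{34}$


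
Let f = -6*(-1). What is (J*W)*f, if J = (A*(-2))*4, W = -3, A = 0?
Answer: 0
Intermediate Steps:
f = 6
J = 0 (J = (0*(-2))*4 = 0*4 = 0)
(J*W)*f = (0*(-3))*6 = 0*6 = 0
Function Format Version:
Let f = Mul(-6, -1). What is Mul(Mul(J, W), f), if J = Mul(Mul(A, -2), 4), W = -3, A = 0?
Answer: 0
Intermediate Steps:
f = 6
J = 0 (J = Mul(Mul(0, -2), 4) = Mul(0, 4) = 0)
Mul(Mul(J, W), f) = Mul(Mul(0, -3), 6) = Mul(0, 6) = 0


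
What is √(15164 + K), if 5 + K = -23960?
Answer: I*√8801 ≈ 93.814*I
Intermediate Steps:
K = -23965 (K = -5 - 23960 = -23965)
√(15164 + K) = √(15164 - 23965) = √(-8801) = I*√8801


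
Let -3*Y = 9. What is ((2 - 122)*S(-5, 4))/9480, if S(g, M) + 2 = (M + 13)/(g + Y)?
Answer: 33/632 ≈ 0.052215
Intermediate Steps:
Y = -3 (Y = -⅓*9 = -3)
S(g, M) = -2 + (13 + M)/(-3 + g) (S(g, M) = -2 + (M + 13)/(g - 3) = -2 + (13 + M)/(-3 + g))
((2 - 122)*S(-5, 4))/9480 = ((2 - 122)*((19 + 4 - 2*(-5))/(-3 - 5)))/9480 = -120*(19 + 4 + 10)/(-8)*(1/9480) = -(-15)*33*(1/9480) = -120*(-33/8)*(1/9480) = 495*(1/9480) = 33/632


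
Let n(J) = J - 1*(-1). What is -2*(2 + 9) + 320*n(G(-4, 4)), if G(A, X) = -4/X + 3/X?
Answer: 218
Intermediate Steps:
G(A, X) = -1/X
n(J) = 1 + J (n(J) = J + 1 = 1 + J)
-2*(2 + 9) + 320*n(G(-4, 4)) = -2*(2 + 9) + 320*(1 - 1/4) = -2*11 + 320*(1 - 1*¼) = -22 + 320*(1 - ¼) = -22 + 320*(¾) = -22 + 240 = 218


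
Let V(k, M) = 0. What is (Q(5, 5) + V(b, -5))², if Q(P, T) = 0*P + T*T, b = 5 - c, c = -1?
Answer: 625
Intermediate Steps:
b = 6 (b = 5 - 1*(-1) = 5 + 1 = 6)
Q(P, T) = T² (Q(P, T) = 0 + T² = T²)
(Q(5, 5) + V(b, -5))² = (5² + 0)² = (25 + 0)² = 25² = 625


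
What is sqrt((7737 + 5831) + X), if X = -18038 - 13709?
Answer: 7*I*sqrt(371) ≈ 134.83*I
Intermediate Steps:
X = -31747
sqrt((7737 + 5831) + X) = sqrt((7737 + 5831) - 31747) = sqrt(13568 - 31747) = sqrt(-18179) = 7*I*sqrt(371)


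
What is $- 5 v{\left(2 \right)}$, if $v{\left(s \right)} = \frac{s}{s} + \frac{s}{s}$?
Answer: $-10$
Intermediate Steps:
$v{\left(s \right)} = 2$ ($v{\left(s \right)} = 1 + 1 = 2$)
$- 5 v{\left(2 \right)} = \left(-5\right) 2 = -10$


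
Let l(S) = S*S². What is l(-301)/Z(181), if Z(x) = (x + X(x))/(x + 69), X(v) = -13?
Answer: -486980375/12 ≈ -4.0582e+7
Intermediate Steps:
l(S) = S³
Z(x) = (-13 + x)/(69 + x) (Z(x) = (x - 13)/(x + 69) = (-13 + x)/(69 + x))
l(-301)/Z(181) = (-301)³/(((-13 + 181)/(69 + 181))) = -27270901/(168/250) = -27270901/((1/250)*168) = -27270901/84/125 = -27270901*125/84 = -486980375/12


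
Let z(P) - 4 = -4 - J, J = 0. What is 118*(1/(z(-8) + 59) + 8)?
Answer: 946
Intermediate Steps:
z(P) = 0 (z(P) = 4 + (-4 - 1*0) = 4 + (-4 + 0) = 4 - 4 = 0)
118*(1/(z(-8) + 59) + 8) = 118*(1/(0 + 59) + 8) = 118*(1/59 + 8) = 118*(473/59) = 946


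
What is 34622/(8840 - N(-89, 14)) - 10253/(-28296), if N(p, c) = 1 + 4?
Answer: 356749789/83331720 ≈ 4.2811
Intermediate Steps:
N(p, c) = 5
34622/(8840 - N(-89, 14)) - 10253/(-28296) = 34622/(8840 - 1*5) - 10253/(-28296) = 34622/(8840 - 5) - 10253*(-1/28296) = 34622/8835 + 10253/28296 = 356749789/83331720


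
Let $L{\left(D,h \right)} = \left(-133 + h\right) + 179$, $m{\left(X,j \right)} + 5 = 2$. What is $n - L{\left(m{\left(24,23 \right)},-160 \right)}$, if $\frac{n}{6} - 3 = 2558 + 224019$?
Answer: $1359594$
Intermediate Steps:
$m{\left(X,j \right)} = -3$ ($m{\left(X,j \right)} = -5 + 2 = -3$)
$L{\left(D,h \right)} = 46 + h$
$n = 1359480$ ($n = 18 + 6 \left(2558 + 224019\right) = 18 + 6 \cdot 226577 = 18 + 1359462 = 1359480$)
$n - L{\left(m{\left(24,23 \right)},-160 \right)} = 1359480 - \left(46 - 160\right) = 1359480 - -114 = 1359480 + 114 = 1359594$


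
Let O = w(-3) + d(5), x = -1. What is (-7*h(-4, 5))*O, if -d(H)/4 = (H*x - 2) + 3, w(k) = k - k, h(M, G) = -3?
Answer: 336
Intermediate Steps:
w(k) = 0
d(H) = -4 + 4*H (d(H) = -4*((H*(-1) - 2) + 3) = -4*((-H - 2) + 3) = -4*((-2 - H) + 3) = -4*(1 - H) = -4 + 4*H)
O = 16 (O = 0 + (-4 + 4*5) = 0 + (-4 + 20) = 0 + 16 = 16)
(-7*h(-4, 5))*O = -7*(-3)*16 = 21*16 = 336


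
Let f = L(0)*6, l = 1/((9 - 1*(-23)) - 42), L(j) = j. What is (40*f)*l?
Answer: 0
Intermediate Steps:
l = -1/10 (l = 1/((9 + 23) - 42) = 1/(32 - 42) = 1/(-10) = -1/10 ≈ -0.10000)
f = 0 (f = 0*6 = 0)
(40*f)*l = (40*0)*(-1/10) = 0*(-1/10) = 0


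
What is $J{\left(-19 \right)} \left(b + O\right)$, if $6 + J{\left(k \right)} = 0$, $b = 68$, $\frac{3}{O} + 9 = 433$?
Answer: $- \frac{86505}{212} \approx -408.04$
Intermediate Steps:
$O = \frac{3}{424}$ ($O = \frac{3}{-9 + 433} = \frac{3}{424} \approx 0.0070755$)
$J{\left(k \right)} = -6$ ($J{\left(k \right)} = -6 + 0 = -6$)
$J{\left(-19 \right)} \left(b + O\right) = - 6 \left(68 + \frac{3}{424}\right) = \left(-6\right) \frac{28835}{424} = - \frac{86505}{212}$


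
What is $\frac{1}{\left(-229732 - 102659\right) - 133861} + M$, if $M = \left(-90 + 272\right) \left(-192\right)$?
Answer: $- \frac{16292709889}{466252} \approx -34944.0$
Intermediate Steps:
$M = -34944$ ($M = 182 \left(-192\right) = -34944$)
$\frac{1}{\left(-229732 - 102659\right) - 133861} + M = \frac{1}{\left(-229732 - 102659\right) - 133861} - 34944 = \frac{1}{-332391 - 133861} - 34944 = \frac{1}{-466252} - 34944 = - \frac{1}{466252} - 34944 = - \frac{16292709889}{466252}$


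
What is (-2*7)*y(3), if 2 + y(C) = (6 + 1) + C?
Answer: -112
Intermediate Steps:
y(C) = 5 + C (y(C) = -2 + ((6 + 1) + C) = -2 + (7 + C) = 5 + C)
(-2*7)*y(3) = (-2*7)*(5 + 3) = -14*8 = -112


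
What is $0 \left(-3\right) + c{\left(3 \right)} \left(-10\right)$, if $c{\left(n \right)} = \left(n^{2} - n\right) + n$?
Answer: $-90$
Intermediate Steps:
$c{\left(n \right)} = n^{2}$
$0 \left(-3\right) + c{\left(3 \right)} \left(-10\right) = 0 \left(-3\right) + 3^{2} \left(-10\right) = 0 + 9 \left(-10\right) = 0 - 90 = -90$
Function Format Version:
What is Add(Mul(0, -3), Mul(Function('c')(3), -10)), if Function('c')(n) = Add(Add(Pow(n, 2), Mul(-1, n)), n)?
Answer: -90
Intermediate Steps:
Function('c')(n) = Pow(n, 2)
Add(Mul(0, -3), Mul(Function('c')(3), -10)) = Add(Mul(0, -3), Mul(Pow(3, 2), -10)) = Add(0, Mul(9, -10)) = Add(0, -90) = -90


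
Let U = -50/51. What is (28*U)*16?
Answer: -22400/51 ≈ -439.22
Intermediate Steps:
U = -50/51 (U = -50*1/51 = -50/51 ≈ -0.98039)
(28*U)*16 = (28*(-50/51))*16 = -1400/51*16 = -22400/51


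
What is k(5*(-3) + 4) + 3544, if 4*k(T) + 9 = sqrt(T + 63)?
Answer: 14167/4 + sqrt(13)/2 ≈ 3543.6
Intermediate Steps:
k(T) = -9/4 + sqrt(63 + T)/4 (k(T) = -9/4 + sqrt(T + 63)/4 = -9/4 + sqrt(63 + T)/4)
k(5*(-3) + 4) + 3544 = (-9/4 + sqrt(63 + (5*(-3) + 4))/4) + 3544 = (-9/4 + sqrt(63 + (-15 + 4))/4) + 3544 = (-9/4 + sqrt(63 - 11)/4) + 3544 = (-9/4 + sqrt(52)/4) + 3544 = (-9/4 + (2*sqrt(13))/4) + 3544 = (-9/4 + sqrt(13)/2) + 3544 = 14167/4 + sqrt(13)/2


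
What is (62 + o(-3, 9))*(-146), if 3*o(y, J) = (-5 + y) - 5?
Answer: -25258/3 ≈ -8419.3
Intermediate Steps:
o(y, J) = -10/3 + y/3 (o(y, J) = ((-5 + y) - 5)/3 = (-10 + y)/3 = -10/3 + y/3)
(62 + o(-3, 9))*(-146) = (62 + (-10/3 + (⅓)*(-3)))*(-146) = (62 + (-10/3 - 1))*(-146) = (62 - 13/3)*(-146) = (173/3)*(-146) = -25258/3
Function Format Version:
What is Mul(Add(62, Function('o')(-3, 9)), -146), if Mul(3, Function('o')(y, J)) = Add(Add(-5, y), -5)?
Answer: Rational(-25258, 3) ≈ -8419.3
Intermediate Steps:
Function('o')(y, J) = Add(Rational(-10, 3), Mul(Rational(1, 3), y)) (Function('o')(y, J) = Mul(Rational(1, 3), Add(Add(-5, y), -5)) = Mul(Rational(1, 3), Add(-10, y)) = Add(Rational(-10, 3), Mul(Rational(1, 3), y)))
Mul(Add(62, Function('o')(-3, 9)), -146) = Mul(Add(62, Add(Rational(-10, 3), Mul(Rational(1, 3), -3))), -146) = Mul(Add(62, Add(Rational(-10, 3), -1)), -146) = Mul(Add(62, Rational(-13, 3)), -146) = Mul(Rational(173, 3), -146) = Rational(-25258, 3)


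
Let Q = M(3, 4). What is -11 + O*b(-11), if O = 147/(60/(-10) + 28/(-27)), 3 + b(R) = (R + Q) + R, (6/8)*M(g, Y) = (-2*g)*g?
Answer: 192391/190 ≈ 1012.6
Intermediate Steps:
M(g, Y) = -8*g²/3 (M(g, Y) = 4*((-2*g)*g)/3 = 4*(-2*g²)/3 = -8*g²/3)
Q = -24 (Q = -8/3*3² = -8/3*9 = -24)
b(R) = -27 + 2*R (b(R) = -3 + ((R - 24) + R) = -3 + ((-24 + R) + R) = -3 + (-24 + 2*R) = -27 + 2*R)
O = -3969/190 (O = 147/(60*(-⅒) + 28*(-1/27)) = 147/(-6 - 28/27) = 147/(-190/27) = 147*(-27/190) = -3969/190 ≈ -20.889)
-11 + O*b(-11) = -11 - 3969*(-27 + 2*(-11))/190 = -11 - 3969*(-27 - 22)/190 = -11 - 3969/190*(-49) = -11 + 194481/190 = 192391/190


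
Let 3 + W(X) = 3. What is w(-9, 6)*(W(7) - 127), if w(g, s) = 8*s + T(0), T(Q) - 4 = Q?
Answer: -6604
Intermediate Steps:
T(Q) = 4 + Q
W(X) = 0 (W(X) = -3 + 3 = 0)
w(g, s) = 4 + 8*s (w(g, s) = 8*s + (4 + 0) = 8*s + 4 = 4 + 8*s)
w(-9, 6)*(W(7) - 127) = (4 + 8*6)*(0 - 127) = (4 + 48)*(-127) = 52*(-127) = -6604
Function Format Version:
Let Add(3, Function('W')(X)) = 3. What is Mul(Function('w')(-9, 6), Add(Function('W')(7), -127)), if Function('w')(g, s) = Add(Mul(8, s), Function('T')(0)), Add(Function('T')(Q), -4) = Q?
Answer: -6604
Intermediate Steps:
Function('T')(Q) = Add(4, Q)
Function('W')(X) = 0 (Function('W')(X) = Add(-3, 3) = 0)
Function('w')(g, s) = Add(4, Mul(8, s)) (Function('w')(g, s) = Add(Mul(8, s), Add(4, 0)) = Add(Mul(8, s), 4) = Add(4, Mul(8, s)))
Mul(Function('w')(-9, 6), Add(Function('W')(7), -127)) = Mul(Add(4, Mul(8, 6)), Add(0, -127)) = Mul(Add(4, 48), -127) = Mul(52, -127) = -6604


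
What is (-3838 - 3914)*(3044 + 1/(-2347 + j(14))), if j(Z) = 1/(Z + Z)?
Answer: -516894140288/21905 ≈ -2.3597e+7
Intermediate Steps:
j(Z) = 1/(2*Z)
(-3838 - 3914)*(3044 + 1/(-2347 + j(14))) = (-3838 - 3914)*(3044 + 1/(-2347 + (1/2)/14)) = -7752*(3044 + 1/(-2347 + (1/2)*(1/14))) = -7752*(3044 + 1/(-2347 + 1/28)) = -7752*(3044 + 1/(-65715/28)) = -7752*(3044 - 28/65715) = -7752*200036432/65715 = -516894140288/21905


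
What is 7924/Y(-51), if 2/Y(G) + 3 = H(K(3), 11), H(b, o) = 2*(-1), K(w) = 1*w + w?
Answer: -19810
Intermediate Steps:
K(w) = 2*w (K(w) = w + w = 2*w)
H(b, o) = -2
Y(G) = -⅖ (Y(G) = 2/(-3 - 2) = 2/(-5) = 2*(-⅕) = -⅖)
7924/Y(-51) = 7924/(-⅖) = 7924*(-5/2) = -19810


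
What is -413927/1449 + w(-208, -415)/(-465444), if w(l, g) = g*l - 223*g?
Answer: -3062206571/10705212 ≈ -286.05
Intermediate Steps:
w(l, g) = -223*g + g*l
-413927/1449 + w(-208, -415)/(-465444) = -413927/1449 - 415*(-223 - 208)/(-465444) = -413927*1/1449 - 415*(-431)*(-1/465444) = -413927/1449 + 178865*(-1/465444) = -413927/1449 - 178865/465444 = -3062206571/10705212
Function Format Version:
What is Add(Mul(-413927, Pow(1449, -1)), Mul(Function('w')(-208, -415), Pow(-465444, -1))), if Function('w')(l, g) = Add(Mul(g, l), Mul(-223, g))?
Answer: Rational(-3062206571, 10705212) ≈ -286.05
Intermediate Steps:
Function('w')(l, g) = Add(Mul(-223, g), Mul(g, l))
Add(Mul(-413927, Pow(1449, -1)), Mul(Function('w')(-208, -415), Pow(-465444, -1))) = Add(Mul(-413927, Pow(1449, -1)), Mul(Mul(-415, Add(-223, -208)), Pow(-465444, -1))) = Add(Mul(-413927, Rational(1, 1449)), Mul(Mul(-415, -431), Rational(-1, 465444))) = Add(Rational(-413927, 1449), Mul(178865, Rational(-1, 465444))) = Add(Rational(-413927, 1449), Rational(-178865, 465444)) = Rational(-3062206571, 10705212)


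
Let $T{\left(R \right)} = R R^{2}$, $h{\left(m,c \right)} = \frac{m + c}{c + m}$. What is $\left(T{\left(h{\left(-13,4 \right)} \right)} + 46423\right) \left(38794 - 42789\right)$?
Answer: $-185463880$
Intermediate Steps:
$h{\left(m,c \right)} = 1$ ($h{\left(m,c \right)} = \frac{c + m}{c + m} = 1$)
$T{\left(R \right)} = R^{3}$
$\left(T{\left(h{\left(-13,4 \right)} \right)} + 46423\right) \left(38794 - 42789\right) = \left(1^{3} + 46423\right) \left(38794 - 42789\right) = \left(1 + 46423\right) \left(-3995\right) = 46424 \left(-3995\right) = -185463880$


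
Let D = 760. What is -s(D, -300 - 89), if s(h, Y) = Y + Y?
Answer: 778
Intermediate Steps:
s(h, Y) = 2*Y
-s(D, -300 - 89) = -2*(-300 - 89) = -2*(-389) = -1*(-778) = 778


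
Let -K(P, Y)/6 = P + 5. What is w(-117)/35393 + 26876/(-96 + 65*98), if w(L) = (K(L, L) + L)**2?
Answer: 1441885559/111027841 ≈ 12.987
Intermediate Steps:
K(P, Y) = -30 - 6*P (K(P, Y) = -6*(P + 5) = -6*(5 + P) = -30 - 6*P)
w(L) = (-30 - 5*L)**2 (w(L) = ((-30 - 6*L) + L)**2 = (-30 - 5*L)**2)
w(-117)/35393 + 26876/(-96 + 65*98) = (25*(6 - 117)**2)/35393 + 26876/(-96 + 65*98) = (25*(-111)**2)*(1/35393) + 26876/(-96 + 6370) = (25*12321)*(1/35393) + 26876/6274 = 308025*(1/35393) + 26876*(1/6274) = 308025/35393 + 13438/3137 = 1441885559/111027841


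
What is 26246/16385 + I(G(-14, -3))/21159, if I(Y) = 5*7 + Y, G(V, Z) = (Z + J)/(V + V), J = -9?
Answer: 3891437278/2426831505 ≈ 1.6035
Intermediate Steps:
G(V, Z) = (-9 + Z)/(2*V) (G(V, Z) = (Z - 9)/(V + V) = (-9 + Z)/((2*V)) = (-9 + Z)*(1/(2*V)) = (-9 + Z)/(2*V))
I(Y) = 35 + Y
26246/16385 + I(G(-14, -3))/21159 = 26246/16385 + (35 + (½)*(-9 - 3)/(-14))/21159 = 26246*(1/16385) + (35 + (½)*(-1/14)*(-12))*(1/21159) = 26246/16385 + (35 + 3/7)*(1/21159) = 26246/16385 + (248/7)*(1/21159) = 26246/16385 + 248/148113 = 3891437278/2426831505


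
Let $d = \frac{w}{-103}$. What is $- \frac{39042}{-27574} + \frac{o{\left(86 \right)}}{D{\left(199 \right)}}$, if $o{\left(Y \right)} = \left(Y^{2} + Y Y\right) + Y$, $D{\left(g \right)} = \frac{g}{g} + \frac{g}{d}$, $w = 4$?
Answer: $- \frac{420448091}{282536991} \approx -1.4881$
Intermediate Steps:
$d = - \frac{4}{103}$ ($d = \frac{4}{-103} = 4 \left(- \frac{1}{103}\right) = - \frac{4}{103} \approx -0.038835$)
$D{\left(g \right)} = 1 - \frac{103 g}{4}$ ($D{\left(g \right)} = \frac{g}{g} + \frac{g}{- \frac{4}{103}} = 1 + g \left(- \frac{103}{4}\right) = 1 - \frac{103 g}{4}$)
$o{\left(Y \right)} = Y + 2 Y^{2}$ ($o{\left(Y \right)} = \left(Y^{2} + Y^{2}\right) + Y = 2 Y^{2} + Y = Y + 2 Y^{2}$)
$- \frac{39042}{-27574} + \frac{o{\left(86 \right)}}{D{\left(199 \right)}} = - \frac{39042}{-27574} + \frac{86 \left(1 + 2 \cdot 86\right)}{1 - \frac{20497}{4}} = \left(-39042\right) \left(- \frac{1}{27574}\right) + \frac{86 \left(1 + 172\right)}{1 - \frac{20497}{4}} = \frac{19521}{13787} + \frac{86 \cdot 173}{- \frac{20493}{4}} = \frac{19521}{13787} + 14878 \left(- \frac{4}{20493}\right) = \frac{19521}{13787} - \frac{59512}{20493} = - \frac{420448091}{282536991}$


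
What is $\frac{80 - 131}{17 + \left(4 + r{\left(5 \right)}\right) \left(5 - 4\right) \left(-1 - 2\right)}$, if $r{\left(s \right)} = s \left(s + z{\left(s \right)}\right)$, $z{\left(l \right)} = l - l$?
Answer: $\frac{51}{70} \approx 0.72857$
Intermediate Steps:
$z{\left(l \right)} = 0$
$r{\left(s \right)} = s^{2}$ ($r{\left(s \right)} = s \left(s + 0\right) = s s = s^{2}$)
$\frac{80 - 131}{17 + \left(4 + r{\left(5 \right)}\right) \left(5 - 4\right) \left(-1 - 2\right)} = \frac{80 - 131}{17 + \left(4 + 5^{2}\right) \left(5 - 4\right) \left(-1 - 2\right)} = \frac{1}{17 + \left(4 + 25\right) 1 \left(-3\right)} \left(-51\right) = \frac{1}{17 + 29 \left(-3\right)} \left(-51\right) = \frac{1}{17 - 87} \left(-51\right) = \frac{1}{-70} \left(-51\right) = \left(- \frac{1}{70}\right) \left(-51\right) = \frac{51}{70}$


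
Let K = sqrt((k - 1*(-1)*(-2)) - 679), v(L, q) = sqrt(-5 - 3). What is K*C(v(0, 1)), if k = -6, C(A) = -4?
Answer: -4*I*sqrt(687) ≈ -104.84*I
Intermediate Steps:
v(L, q) = 2*I*sqrt(2) (v(L, q) = sqrt(-8) = 2*I*sqrt(2))
K = I*sqrt(687) (K = sqrt((-6 - 1*(-1)*(-2)) - 679) = sqrt((-6 + 1*(-2)) - 679) = sqrt((-6 - 2) - 679) = sqrt(-8 - 679) = sqrt(-687) = I*sqrt(687) ≈ 26.211*I)
K*C(v(0, 1)) = (I*sqrt(687))*(-4) = -4*I*sqrt(687)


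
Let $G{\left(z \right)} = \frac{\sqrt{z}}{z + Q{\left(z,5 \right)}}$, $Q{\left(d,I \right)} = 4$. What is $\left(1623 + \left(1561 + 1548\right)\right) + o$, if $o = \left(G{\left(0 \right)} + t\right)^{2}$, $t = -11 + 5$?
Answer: $4768$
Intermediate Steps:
$t = -6$
$G{\left(z \right)} = \frac{\sqrt{z}}{4 + z}$ ($G{\left(z \right)} = \frac{\sqrt{z}}{z + 4} = \frac{\sqrt{z}}{4 + z}$)
$o = 36$ ($o = \left(\frac{\sqrt{0}}{4 + 0} - 6\right)^{2} = \left(\frac{0}{4} - 6\right)^{2} = \left(0 \cdot \frac{1}{4} - 6\right)^{2} = \left(0 - 6\right)^{2} = \left(-6\right)^{2} = 36$)
$\left(1623 + \left(1561 + 1548\right)\right) + o = \left(1623 + \left(1561 + 1548\right)\right) + 36 = \left(1623 + 3109\right) + 36 = 4732 + 36 = 4768$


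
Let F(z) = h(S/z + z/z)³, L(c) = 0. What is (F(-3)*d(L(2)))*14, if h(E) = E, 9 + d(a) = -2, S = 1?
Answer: -1232/27 ≈ -45.630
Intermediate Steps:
d(a) = -11 (d(a) = -9 - 2 = -11)
F(z) = (1 + 1/z)³ (F(z) = (1/z + z/z)³ = (1/z + 1)³ = (1 + 1/z)³)
(F(-3)*d(L(2)))*14 = (((1 - 3)³/(-3)³)*(-11))*14 = (-1/27*(-2)³*(-11))*14 = (-1/27*(-8)*(-11))*14 = ((8/27)*(-11))*14 = -88/27*14 = -1232/27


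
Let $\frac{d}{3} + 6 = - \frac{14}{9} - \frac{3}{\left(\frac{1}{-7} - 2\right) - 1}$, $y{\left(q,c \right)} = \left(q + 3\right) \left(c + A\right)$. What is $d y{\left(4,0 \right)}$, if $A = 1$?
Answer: $- \frac{9149}{66} \approx -138.62$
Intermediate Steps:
$y{\left(q,c \right)} = \left(1 + c\right) \left(3 + q\right)$ ($y{\left(q,c \right)} = \left(q + 3\right) \left(c + 1\right) = \left(3 + q\right) \left(1 + c\right) = \left(1 + c\right) \left(3 + q\right)$)
$d = - \frac{1307}{66}$ ($d = -18 + 3 \left(- \frac{14}{9} - \frac{3}{\left(\frac{1}{-7} - 2\right) - 1}\right) = -18 + 3 \left(\left(-14\right) \frac{1}{9} - \frac{3}{\left(- \frac{1}{7} - 2\right) - 1}\right) = -18 + 3 \left(- \frac{14}{9} - \frac{3}{- \frac{15}{7} - 1}\right) = -18 + 3 \left(- \frac{14}{9} - \frac{3}{- \frac{22}{7}}\right) = -18 + 3 \left(- \frac{14}{9} - - \frac{21}{22}\right) = -18 + 3 \left(- \frac{14}{9} + \frac{21}{22}\right) = -18 + 3 \left(- \frac{119}{198}\right) = -18 - \frac{119}{66} = - \frac{1307}{66} \approx -19.803$)
$d y{\left(4,0 \right)} = - \frac{1307 \left(3 + 4 + 3 \cdot 0 + 0 \cdot 4\right)}{66} = - \frac{1307 \left(3 + 4 + 0 + 0\right)}{66} = \left(- \frac{1307}{66}\right) 7 = - \frac{9149}{66}$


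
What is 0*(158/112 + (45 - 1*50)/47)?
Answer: 0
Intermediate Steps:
0*(158/112 + (45 - 1*50)/47) = 0*(158*(1/112) + (45 - 50)*(1/47)) = 0*(79/56 - 5*1/47) = 0*(79/56 - 5/47) = 0*(3433/2632) = 0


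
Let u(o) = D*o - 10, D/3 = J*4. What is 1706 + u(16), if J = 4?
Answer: 2464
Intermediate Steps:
D = 48 (D = 3*(4*4) = 3*16 = 48)
u(o) = -10 + 48*o (u(o) = 48*o - 10 = -10 + 48*o)
1706 + u(16) = 1706 + (-10 + 48*16) = 1706 + (-10 + 768) = 1706 + 758 = 2464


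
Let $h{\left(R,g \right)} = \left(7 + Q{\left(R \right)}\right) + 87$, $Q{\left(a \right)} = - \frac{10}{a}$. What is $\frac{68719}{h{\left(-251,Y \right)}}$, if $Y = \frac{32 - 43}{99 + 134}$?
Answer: $\frac{2464067}{3372} \approx 730.74$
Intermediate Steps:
$Y = - \frac{11}{233} \approx -0.04721$
$h{\left(R,g \right)} = 94 - \frac{10}{R}$ ($h{\left(R,g \right)} = \left(7 - \frac{10}{R}\right) + 87 = 94 - \frac{10}{R}$)
$\frac{68719}{h{\left(-251,Y \right)}} = \frac{68719}{94 - \frac{10}{-251}} = \frac{68719}{94 - - \frac{10}{251}} = \frac{68719}{94 + \frac{10}{251}} = \frac{68719}{\frac{23604}{251}} = 68719 \cdot \frac{251}{23604} = \frac{2464067}{3372}$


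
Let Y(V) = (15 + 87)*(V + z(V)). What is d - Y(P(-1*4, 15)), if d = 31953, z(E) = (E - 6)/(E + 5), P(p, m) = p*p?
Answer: 211907/7 ≈ 30272.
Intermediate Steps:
P(p, m) = p²
z(E) = (-6 + E)/(5 + E)
Y(V) = 102*V + 102*(-6 + V)/(5 + V) (Y(V) = (15 + 87)*(V + (-6 + V)/(5 + V)) = 102*(V + (-6 + V)/(5 + V)) = 102*V + 102*(-6 + V)/(5 + V))
d - Y(P(-1*4, 15)) = 31953 - 102*(-6 + ((-1*4)²)² + 6*(-1*4)²)/(5 + (-1*4)²) = 31953 - 102*(-6 + ((-4)²)² + 6*(-4)²)/(5 + (-4)²) = 31953 - 102*(-6 + 16² + 6*16)/(5 + 16) = 31953 - 102*(-6 + 256 + 96)/21 = 31953 - 102*346/21 = 31953 - 1*11764/7 = 31953 - 11764/7 = 211907/7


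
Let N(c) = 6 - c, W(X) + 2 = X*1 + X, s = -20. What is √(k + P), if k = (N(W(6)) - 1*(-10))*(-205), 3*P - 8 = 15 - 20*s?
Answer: 33*I ≈ 33.0*I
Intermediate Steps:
W(X) = -2 + 2*X (W(X) = -2 + (X*1 + X) = -2 + (X + X) = -2 + 2*X)
P = 141 (P = 8/3 + (15 - 20*(-20))/3 = 8/3 + (15 + 400)/3 = 8/3 + (⅓)*415 = 8/3 + 415/3 = 141)
k = -1230 (k = ((6 - (-2 + 2*6)) - 1*(-10))*(-205) = ((6 - (-2 + 12)) + 10)*(-205) = ((6 - 1*10) + 10)*(-205) = ((6 - 10) + 10)*(-205) = (-4 + 10)*(-205) = 6*(-205) = -1230)
√(k + P) = √(-1230 + 141) = √(-1089) = 33*I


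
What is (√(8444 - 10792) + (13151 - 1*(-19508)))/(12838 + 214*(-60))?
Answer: -32659/2 - I*√587 ≈ -16330.0 - 24.228*I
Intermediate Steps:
(√(8444 - 10792) + (13151 - 1*(-19508)))/(12838 + 214*(-60)) = (√(-2348) + (13151 + 19508))/(12838 - 12840) = (2*I*√587 + 32659)/(-2) = (32659 + 2*I*√587)*(-½) = -32659/2 - I*√587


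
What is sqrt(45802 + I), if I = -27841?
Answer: sqrt(17961) ≈ 134.02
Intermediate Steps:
sqrt(45802 + I) = sqrt(45802 - 27841) = sqrt(17961)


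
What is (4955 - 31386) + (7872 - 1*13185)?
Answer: -31744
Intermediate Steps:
(4955 - 31386) + (7872 - 1*13185) = -26431 + (7872 - 13185) = -26431 - 5313 = -31744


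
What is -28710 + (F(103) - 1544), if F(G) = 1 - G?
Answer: -30356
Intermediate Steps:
-28710 + (F(103) - 1544) = -28710 + ((1 - 1*103) - 1544) = -28710 + ((1 - 103) - 1544) = -28710 + (-102 - 1544) = -28710 - 1646 = -30356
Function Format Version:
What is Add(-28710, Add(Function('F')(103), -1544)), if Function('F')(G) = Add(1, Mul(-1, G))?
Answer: -30356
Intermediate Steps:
Add(-28710, Add(Function('F')(103), -1544)) = Add(-28710, Add(Add(1, Mul(-1, 103)), -1544)) = Add(-28710, Add(Add(1, -103), -1544)) = Add(-28710, Add(-102, -1544)) = Add(-28710, -1646) = -30356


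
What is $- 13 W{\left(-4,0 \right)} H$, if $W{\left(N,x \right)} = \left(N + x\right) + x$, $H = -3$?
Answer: $-156$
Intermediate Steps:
$W{\left(N,x \right)} = N + 2 x$
$- 13 W{\left(-4,0 \right)} H = - 13 \left(-4 + 2 \cdot 0\right) \left(-3\right) = - 13 \left(-4 + 0\right) \left(-3\right) = \left(-13\right) \left(-4\right) \left(-3\right) = 52 \left(-3\right) = -156$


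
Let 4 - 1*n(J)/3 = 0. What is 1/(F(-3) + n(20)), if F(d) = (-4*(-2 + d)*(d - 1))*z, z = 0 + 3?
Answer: -1/228 ≈ -0.0043860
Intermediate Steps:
z = 3
n(J) = 12 (n(J) = 12 - 3*0 = 12 + 0 = 12)
F(d) = -12*(-1 + d)*(-2 + d) (F(d) = -4*(-2 + d)*(d - 1)*3 = -4*(-2 + d)*(-1 + d)*3 = -4*(-1 + d)*(-2 + d)*3 = -12*(-1 + d)*(-2 + d))
1/(F(-3) + n(20)) = 1/((-24 - 12*(-3)² + 36*(-3)) + 12) = 1/((-24 - 12*9 - 108) + 12) = 1/((-24 - 108 - 108) + 12) = 1/(-240 + 12) = 1/(-228) = -1/228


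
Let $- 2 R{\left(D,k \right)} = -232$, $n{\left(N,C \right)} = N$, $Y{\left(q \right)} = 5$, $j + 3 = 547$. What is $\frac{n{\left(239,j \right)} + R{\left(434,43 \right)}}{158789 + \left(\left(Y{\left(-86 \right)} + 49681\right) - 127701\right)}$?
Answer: $\frac{355}{80774} \approx 0.004395$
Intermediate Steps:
$j = 544$ ($j = -3 + 547 = 544$)
$R{\left(D,k \right)} = 116$ ($R{\left(D,k \right)} = \left(- \frac{1}{2}\right) \left(-232\right) = 116$)
$\frac{n{\left(239,j \right)} + R{\left(434,43 \right)}}{158789 + \left(\left(Y{\left(-86 \right)} + 49681\right) - 127701\right)} = \frac{239 + 116}{158789 + \left(\left(5 + 49681\right) - 127701\right)} = \frac{355}{158789 + \left(49686 - 127701\right)} = \frac{355}{158789 - 78015} = \frac{355}{80774}$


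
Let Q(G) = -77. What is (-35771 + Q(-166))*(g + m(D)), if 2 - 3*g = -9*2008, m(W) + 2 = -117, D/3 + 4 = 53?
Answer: -635119016/3 ≈ -2.1171e+8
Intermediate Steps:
D = 147 (D = -12 + 3*53 = -12 + 159 = 147)
m(W) = -119 (m(W) = -2 - 117 = -119)
g = 18074/3 (g = ⅔ - (-3)*2008 = ⅔ - ⅓*(-18072) = ⅔ + 6024 = 18074/3 ≈ 6024.7)
(-35771 + Q(-166))*(g + m(D)) = (-35771 - 77)*(18074/3 - 119) = -35848*17717/3 = -635119016/3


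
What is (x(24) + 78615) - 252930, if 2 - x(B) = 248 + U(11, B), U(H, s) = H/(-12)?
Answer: -2094721/12 ≈ -1.7456e+5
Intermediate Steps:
U(H, s) = -H/12 (U(H, s) = H*(-1/12) = -H/12)
x(B) = -2941/12 (x(B) = 2 - (248 - 1/12*11) = 2 - (248 - 11/12) = 2 - 1*2965/12 = 2 - 2965/12 = -2941/12)
(x(24) + 78615) - 252930 = (-2941/12 + 78615) - 252930 = 940439/12 - 252930 = -2094721/12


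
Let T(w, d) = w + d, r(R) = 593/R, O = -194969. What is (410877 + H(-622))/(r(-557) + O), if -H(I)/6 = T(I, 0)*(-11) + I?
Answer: -69357083/36199442 ≈ -1.9160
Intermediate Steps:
T(w, d) = d + w
H(I) = 60*I (H(I) = -6*((0 + I)*(-11) + I) = -6*(I*(-11) + I) = -6*(-11*I + I) = -(-60)*I = 60*I)
(410877 + H(-622))/(r(-557) + O) = (410877 + 60*(-622))/(593/(-557) - 194969) = (410877 - 37320)/(593*(-1/557) - 194969) = 373557/(-593/557 - 194969) = 373557/(-108598326/557) = 373557*(-557/108598326) = -69357083/36199442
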